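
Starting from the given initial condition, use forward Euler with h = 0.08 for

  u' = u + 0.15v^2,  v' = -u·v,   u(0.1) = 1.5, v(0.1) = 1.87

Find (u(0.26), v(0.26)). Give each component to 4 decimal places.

1.8274, 1.4268

Euler on (u,v): u_{n+1} = u_n + h·u', v_{n+1} = v_n + h·v'.
0.100000: (1.500000, 1.870000); f=(2.024535, -2.805000) → (1.661963, 1.645600)
0.180000: (1.661963, 1.645600); f=(2.068163, -2.734926) → (1.827416, 1.426806)
(u(0.26), v(0.26)) ≈ (1.8274, 1.4268)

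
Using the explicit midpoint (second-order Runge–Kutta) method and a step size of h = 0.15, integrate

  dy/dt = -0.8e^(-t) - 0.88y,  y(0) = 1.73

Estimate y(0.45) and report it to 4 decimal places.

0.9317

Midpoint: k1 = f(t_n, y_n); k2 = f(t_n + h/2, y_n + (h/2)·k1); y_{n+1} = y_n + h·k2.
t=0.000000, y=1.730000:
  k1 = f(0.000000, 1.730000) = -2.322400
  k2 = f(0.075000, 1.555820) = -2.111316
  y ← 1.730000 + 0.15·(-2.111316) = 1.413303
t=0.150000, y=1.413303:
  k1 = f(0.150000, 1.413303) = -1.932273
  k2 = f(0.225000, 1.268382) = -1.754989
  y ← 1.413303 + 0.15·(-1.754989) = 1.150054
t=0.300000, y=1.150054:
  k1 = f(0.300000, 1.150054) = -1.604702
  k2 = f(0.375000, 1.029701) = -1.455969
  y ← 1.150054 + 0.15·(-1.455969) = 0.931659
y(0.45) ≈ 0.9317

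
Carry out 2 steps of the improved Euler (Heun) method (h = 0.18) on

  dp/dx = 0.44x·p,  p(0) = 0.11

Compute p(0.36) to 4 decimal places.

0.1132

Heun: k1 = f(x_n, p_n); k2 = f(x_n + h, p_n + h·k1); p_{n+1} = p_n + (h/2)·(k1 + k2).
x=0.000000, p=0.110000:
  k1 = f(0.000000, 0.110000) = 0.000000
  k2 = f(0.180000, 0.110000) = 0.008712
  p ← 0.110000 + (0.18/2)·(0.000000 + 0.008712) = 0.110784
x=0.180000, p=0.110784:
  k1 = f(0.180000, 0.110784) = 0.008774
  k2 = f(0.360000, 0.112363) = 0.017798
  p ← 0.110784 + (0.18/2)·(0.008774 + 0.017798) = 0.113176
p(0.36) ≈ 0.1132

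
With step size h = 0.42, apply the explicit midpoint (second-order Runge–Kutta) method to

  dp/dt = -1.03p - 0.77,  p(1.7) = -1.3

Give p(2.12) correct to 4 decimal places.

-1.1127

Midpoint: k1 = f(t_n, p_n); k2 = f(t_n + h/2, p_n + (h/2)·k1); p_{n+1} = p_n + h·k2.
t=1.700000, p=-1.300000:
  k1 = f(1.700000, -1.300000) = 0.569000
  k2 = f(1.910000, -1.180510) = 0.445925
  p ← -1.300000 + 0.42·0.445925 = -1.112711
p(2.12) ≈ -1.1127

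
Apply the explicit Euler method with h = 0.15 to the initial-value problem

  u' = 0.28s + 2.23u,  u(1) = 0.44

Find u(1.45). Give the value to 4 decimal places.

Euler: u_{n+1} = u_n + h·f(s_n, u_n).
s=1.000000, u=0.440000: f=1.261200 → u ← 0.440000 + 0.15·1.261200 = 0.629180
s=1.150000, u=0.629180: f=1.725071 → u ← 0.629180 + 0.15·1.725071 = 0.887941
s=1.300000, u=0.887941: f=2.344108 → u ← 0.887941 + 0.15·2.344108 = 1.239557
u(1.45) ≈ 1.2396

1.2396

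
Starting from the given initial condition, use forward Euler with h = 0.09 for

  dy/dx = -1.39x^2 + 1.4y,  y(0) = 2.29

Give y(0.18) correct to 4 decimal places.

2.9024

Euler: y_{n+1} = y_n + h·f(x_n, y_n).
x=0.000000, y=2.290000: f=3.206000 → y ← 2.290000 + 0.09·3.206000 = 2.578540
x=0.090000, y=2.578540: f=3.598697 → y ← 2.578540 + 0.09·3.598697 = 2.902423
y(0.18) ≈ 2.9024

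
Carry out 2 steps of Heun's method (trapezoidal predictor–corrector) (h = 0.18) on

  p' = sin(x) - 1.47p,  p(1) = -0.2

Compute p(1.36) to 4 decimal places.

Heun: k1 = f(x_n, p_n); k2 = f(x_n + h, p_n + h·k1); p_{n+1} = p_n + (h/2)·(k1 + k2).
x=1.000000, p=-0.200000:
  k1 = f(1.000000, -0.200000) = 1.135471
  k2 = f(1.180000, 0.004385) = 0.918160
  p ← -0.200000 + (0.18/2)·(1.135471 + 0.918160) = -0.015173
x=1.180000, p=-0.015173:
  k1 = f(1.180000, -0.015173) = 0.946911
  k2 = f(1.360000, 0.155271) = 0.749617
  p ← -0.015173 + (0.18/2)·(0.946911 + 0.749617) = 0.137514
p(1.36) ≈ 0.1375

0.1375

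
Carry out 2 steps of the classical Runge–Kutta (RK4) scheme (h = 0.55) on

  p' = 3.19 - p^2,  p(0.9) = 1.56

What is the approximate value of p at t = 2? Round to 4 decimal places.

1.7633

RK4: k1 = f(t_n, p_n); k2 = f(t_n + h/2, p_n + (h/2)·k1); k3 = f(t_n + h/2, p_n + (h/2)·k2); k4 = f(t_n + h, p_n + h·k3); p_{n+1} = p_n + (h/6)·(k1 + 2k2 + 2k3 + k4).
t=0.900000, p=1.560000:
  k1 = f(0.900000, 1.560000) = 0.756400
  k2 = f(1.175000, 1.768010) = 0.064141
  k3 = f(1.175000, 1.577639) = 0.701056
  k4 = f(1.450000, 1.945581) = -0.595285
  p ← 1.560000 + (0.55/6)·(k1 + 2k2 + 2k3 + k4) = 1.715055
t=1.450000, p=1.715055:
  k1 = f(1.450000, 1.715055) = 0.248587
  k2 = f(1.725000, 1.783416) = 0.009427
  k3 = f(1.725000, 1.717647) = 0.239688
  k4 = f(2.000000, 1.846883) = -0.220978
  p ← 1.715055 + (0.55/6)·(k1 + 2k2 + 2k3 + k4) = 1.763257
p(2) ≈ 1.7633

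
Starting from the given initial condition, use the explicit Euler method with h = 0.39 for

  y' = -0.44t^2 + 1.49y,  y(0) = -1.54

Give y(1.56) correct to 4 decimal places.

-10.0893

Euler: y_{n+1} = y_n + h·f(t_n, y_n).
t=0.000000, y=-1.540000: f=-2.294600 → y ← -1.540000 + 0.39·(-2.294600) = -2.434894
t=0.390000, y=-2.434894: f=-3.694916 → y ← -2.434894 + 0.39·(-3.694916) = -3.875911
t=0.780000, y=-3.875911: f=-6.042804 → y ← -3.875911 + 0.39·(-6.042804) = -6.232605
t=1.170000, y=-6.232605: f=-9.888897 → y ← -6.232605 + 0.39·(-9.888897) = -10.089275
y(1.56) ≈ -10.0893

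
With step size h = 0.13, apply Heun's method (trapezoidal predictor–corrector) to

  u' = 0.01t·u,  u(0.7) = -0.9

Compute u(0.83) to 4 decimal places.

-0.9009

Heun: k1 = f(t_n, u_n); k2 = f(t_n + h, u_n + h·k1); u_{n+1} = u_n + (h/2)·(k1 + k2).
t=0.700000, u=-0.900000:
  k1 = f(0.700000, -0.900000) = -0.006300
  k2 = f(0.830000, -0.900819) = -0.007477
  u ← -0.900000 + (0.13/2)·(-0.006300 + (-0.007477)) = -0.900895
u(0.83) ≈ -0.9009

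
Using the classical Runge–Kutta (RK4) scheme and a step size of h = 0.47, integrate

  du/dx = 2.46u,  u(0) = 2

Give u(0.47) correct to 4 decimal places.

6.3133

RK4: k1 = f(x_n, u_n); k2 = f(x_n + h/2, u_n + (h/2)·k1); k3 = f(x_n + h/2, u_n + (h/2)·k2); k4 = f(x_n + h, u_n + h·k3); u_{n+1} = u_n + (h/6)·(k1 + 2k2 + 2k3 + k4).
x=0.000000, u=2.000000:
  k1 = f(0.000000, 2.000000) = 4.920000
  k2 = f(0.235000, 3.156200) = 7.764252
  k3 = f(0.235000, 3.824599) = 9.408514
  k4 = f(0.470000, 6.422002) = 15.798124
  u ← 2.000000 + (0.47/6)·(k1 + 2k2 + 2k3 + k4) = 6.313320
u(0.47) ≈ 6.3133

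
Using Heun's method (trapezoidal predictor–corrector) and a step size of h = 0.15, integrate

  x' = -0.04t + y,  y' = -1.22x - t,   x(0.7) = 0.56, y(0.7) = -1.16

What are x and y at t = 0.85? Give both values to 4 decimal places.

0.3658, -1.3624

Heun on (x,y): k1 = f(t_n, state_n); k2 = f(t_n + h, state_n + h·k1); state_{n+1} = state_n + (h/2)·(k1 + k2).
0.700000: (0.560000, -1.160000)
  k1 = (-1.188000, -1.383200)
  predictor → (0.381800, -1.367480)
  k2 = (-1.401480, -1.315796)
  → (0.365789, -1.362425)
(x(0.85), y(0.85)) ≈ (0.3658, -1.3624)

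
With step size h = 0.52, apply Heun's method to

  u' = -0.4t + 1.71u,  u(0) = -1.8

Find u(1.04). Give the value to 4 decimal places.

Heun: k1 = f(t_n, u_n); k2 = f(t_n + h, u_n + h·k1); u_{n+1} = u_n + (h/2)·(k1 + k2).
t=0.000000, u=-1.800000:
  k1 = f(0.000000, -1.800000) = -3.078000
  k2 = f(0.520000, -3.400560) = -6.022958
  u ← -1.800000 + (0.52/2)·(-3.078000 + (-6.022958)) = -4.166249
t=0.520000, u=-4.166249:
  k1 = f(0.520000, -4.166249) = -7.332286
  k2 = f(1.040000, -7.979038) = -14.060154
  u ← -4.166249 + (0.52/2)·(-7.332286 + (-14.060154)) = -9.728283
u(1.04) ≈ -9.7283

-9.7283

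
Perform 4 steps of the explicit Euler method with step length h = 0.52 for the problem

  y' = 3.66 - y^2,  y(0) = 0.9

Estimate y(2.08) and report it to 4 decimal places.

Euler: y_{n+1} = y_n + h·f(x_n, y_n).
x=0.000000, y=0.900000: f=2.850000 → y ← 0.900000 + 0.52·2.850000 = 2.382000
x=0.520000, y=2.382000: f=-2.013924 → y ← 2.382000 + 0.52·(-2.013924) = 1.334760
x=1.040000, y=1.334760: f=1.878417 → y ← 1.334760 + 0.52·1.878417 = 2.311536
x=1.560000, y=2.311536: f=-1.683200 → y ← 2.311536 + 0.52·(-1.683200) = 1.436272
y(2.08) ≈ 1.4363

1.4363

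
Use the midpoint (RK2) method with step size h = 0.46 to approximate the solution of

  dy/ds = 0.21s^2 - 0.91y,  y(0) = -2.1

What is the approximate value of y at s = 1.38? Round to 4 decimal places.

-0.4880

Midpoint: k1 = f(s_n, y_n); k2 = f(s_n + h/2, y_n + (h/2)·k1); y_{n+1} = y_n + h·k2.
s=0.000000, y=-2.100000:
  k1 = f(0.000000, -2.100000) = 1.911000
  k2 = f(0.230000, -1.660470) = 1.522137
  y ← -2.100000 + 0.46·1.522137 = -1.399817
s=0.460000, y=-1.399817:
  k1 = f(0.460000, -1.399817) = 1.318270
  k2 = f(0.690000, -1.096615) = 1.097901
  y ← -1.399817 + 0.46·1.097901 = -0.894783
s=0.920000, y=-0.894783:
  k1 = f(0.920000, -0.894783) = 0.991996
  k2 = f(1.150000, -0.666624) = 0.884352
  y ← -0.894783 + 0.46·0.884352 = -0.487981
y(1.38) ≈ -0.4880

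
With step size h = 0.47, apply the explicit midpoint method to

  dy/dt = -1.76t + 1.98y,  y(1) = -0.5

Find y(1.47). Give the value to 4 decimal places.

Midpoint: k1 = f(t_n, y_n); k2 = f(t_n + h/2, y_n + (h/2)·k1); y_{n+1} = y_n + h·k2.
t=1.000000, y=-0.500000:
  k1 = f(1.000000, -0.500000) = -2.750000
  k2 = f(1.235000, -1.146250) = -4.443175
  y ← -0.500000 + 0.47·(-4.443175) = -2.588292
y(1.47) ≈ -2.5883

-2.5883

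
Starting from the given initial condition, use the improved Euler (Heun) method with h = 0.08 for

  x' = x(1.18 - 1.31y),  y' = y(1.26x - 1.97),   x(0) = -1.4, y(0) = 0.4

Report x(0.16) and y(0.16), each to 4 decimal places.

-1.5890, 0.2190

Heun on (x,y): k1 = f(s_n, state_n); k2 = f(s_n + h, state_n + h·k1); state_{n+1} = state_n + (h/2)·(k1 + k2).
0.000000: (-1.400000, 0.400000)
  k1 = (-0.918400, -1.493600)
  predictor → (-1.473472, 0.280512)
  k2 = (-1.197239, -1.073400)
  → (-1.484626, 0.297320)
0.080000: (-1.484626, 0.297320)
  k1 = (-1.173613, -1.141896)
  predictor → (-1.578515, 0.205968)
  k2 = (-1.436735, -0.815414)
  → (-1.589039, 0.219028)
(x(0.16), y(0.16)) ≈ (-1.5890, 0.2190)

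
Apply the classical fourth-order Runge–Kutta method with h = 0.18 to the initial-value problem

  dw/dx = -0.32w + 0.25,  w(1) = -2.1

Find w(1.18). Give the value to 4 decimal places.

RK4: k1 = f(x_n, w_n); k2 = f(x_n + h/2, w_n + (h/2)·k1); k3 = f(x_n + h/2, w_n + (h/2)·k2); k4 = f(x_n + h, w_n + h·k3); w_{n+1} = w_n + (h/6)·(k1 + 2k2 + 2k3 + k4).
x=1.000000, w=-2.100000:
  k1 = f(1.000000, -2.100000) = 0.922000
  k2 = f(1.090000, -2.017020) = 0.895446
  k3 = f(1.090000, -2.019410) = 0.896211
  k4 = f(1.180000, -1.938682) = 0.870378
  w ← -2.100000 + (0.18/6)·(k1 + 2k2 + 2k3 + k4) = -1.938729
w(1.18) ≈ -1.9387

-1.9387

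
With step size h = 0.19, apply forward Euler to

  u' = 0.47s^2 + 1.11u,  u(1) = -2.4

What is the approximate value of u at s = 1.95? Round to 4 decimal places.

Euler: u_{n+1} = u_n + h·f(s_n, u_n).
s=1.000000, u=-2.400000: f=-2.194000 → u ← -2.400000 + 0.19·(-2.194000) = -2.816860
s=1.190000, u=-2.816860: f=-2.461148 → u ← -2.816860 + 0.19·(-2.461148) = -3.284478
s=1.380000, u=-3.284478: f=-2.750703 → u ← -3.284478 + 0.19·(-2.750703) = -3.807112
s=1.570000, u=-3.807112: f=-3.067391 → u ← -3.807112 + 0.19·(-3.067391) = -4.389916
s=1.760000, u=-4.389916: f=-3.416935 → u ← -4.389916 + 0.19·(-3.416935) = -5.039133
u(1.95) ≈ -5.0391

-5.0391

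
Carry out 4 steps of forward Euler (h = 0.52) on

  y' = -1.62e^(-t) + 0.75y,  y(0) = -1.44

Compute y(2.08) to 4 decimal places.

-9.1964

Euler: y_{n+1} = y_n + h·f(t_n, y_n).
t=0.000000, y=-1.440000: f=-2.700000 → y ← -1.440000 + 0.52·(-2.700000) = -2.844000
t=0.520000, y=-2.844000: f=-3.096123 → y ← -2.844000 + 0.52·(-3.096123) = -4.453984
t=1.040000, y=-4.453984: f=-3.913085 → y ← -4.453984 + 0.52·(-3.913085) = -6.488788
t=1.560000, y=-6.488788: f=-5.207012 → y ← -6.488788 + 0.52·(-5.207012) = -9.196434
y(2.08) ≈ -9.1964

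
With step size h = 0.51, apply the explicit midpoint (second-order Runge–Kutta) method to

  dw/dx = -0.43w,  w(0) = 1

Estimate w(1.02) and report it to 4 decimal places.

Midpoint: k1 = f(x_n, w_n); k2 = f(x_n + h/2, w_n + (h/2)·k1); w_{n+1} = w_n + h·k2.
x=0.000000, w=1.000000:
  k1 = f(0.000000, 1.000000) = -0.430000
  k2 = f(0.255000, 0.890350) = -0.382850
  w ← 1.000000 + 0.51·(-0.382850) = 0.804746
x=0.510000, w=0.804746:
  k1 = f(0.510000, 0.804746) = -0.346041
  k2 = f(0.765000, 0.716506) = -0.308098
  w ← 0.804746 + 0.51·(-0.308098) = 0.647617
w(1.02) ≈ 0.6476

0.6476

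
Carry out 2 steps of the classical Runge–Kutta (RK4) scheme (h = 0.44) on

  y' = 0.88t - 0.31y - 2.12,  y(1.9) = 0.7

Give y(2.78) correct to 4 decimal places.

0.4996

RK4: k1 = f(t_n, y_n); k2 = f(t_n + h/2, y_n + (h/2)·k1); k3 = f(t_n + h/2, y_n + (h/2)·k2); k4 = f(t_n + h, y_n + h·k3); y_{n+1} = y_n + (h/6)·(k1 + 2k2 + 2k3 + k4).
t=1.900000, y=0.700000:
  k1 = f(1.900000, 0.700000) = -0.665000
  k2 = f(2.120000, 0.553700) = -0.426047
  k3 = f(2.120000, 0.606270) = -0.442344
  k4 = f(2.340000, 0.505369) = -0.217464
  y ← 0.700000 + (0.44/6)·(k1 + 2k2 + 2k3 + k4) = 0.507922
t=2.340000, y=0.507922:
  k1 = f(2.340000, 0.507922) = -0.218256
  k2 = f(2.560000, 0.459906) = -0.009771
  k3 = f(2.560000, 0.505772) = -0.023989
  k4 = f(2.780000, 0.497367) = 0.172216
  y ← 0.507922 + (0.44/6)·(k1 + 2k2 + 2k3 + k4) = 0.499594
y(2.78) ≈ 0.4996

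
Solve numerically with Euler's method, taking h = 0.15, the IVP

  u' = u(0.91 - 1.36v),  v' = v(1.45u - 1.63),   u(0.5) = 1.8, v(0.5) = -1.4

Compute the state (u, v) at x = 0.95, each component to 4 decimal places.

Euler on (u,v): u_{n+1} = u_n + h·u', v_{n+1} = v_n + h·v'.
0.500000: (1.800000, -1.400000); f=(5.065200, -1.372000) → (2.559780, -1.605800)
0.650000: (2.559780, -1.605800); f=(7.919673, -3.342763) → (3.747731, -2.107215)
0.800000: (3.747731, -2.107215); f=(14.150726, -8.016286) → (5.870340, -3.309657)
(u(0.95), v(0.95)) ≈ (5.8703, -3.3097)

5.8703, -3.3097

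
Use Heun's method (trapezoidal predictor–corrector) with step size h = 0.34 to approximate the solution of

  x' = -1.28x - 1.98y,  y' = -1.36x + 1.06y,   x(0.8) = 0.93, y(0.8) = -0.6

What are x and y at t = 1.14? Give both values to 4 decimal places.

1.1469, -1.3625

Heun on (x,y): k1 = f(t_n, state_n); k2 = f(t_n + h, state_n + h·k1); state_{n+1} = state_n + (h/2)·(k1 + k2).
0.800000: (0.930000, -0.600000)
  k1 = (-0.002400, -1.900800)
  predictor → (0.929184, -1.246272)
  k2 = (1.278263, -2.584739)
  → (1.146897, -1.362542)
(x(1.14), y(1.14)) ≈ (1.1469, -1.3625)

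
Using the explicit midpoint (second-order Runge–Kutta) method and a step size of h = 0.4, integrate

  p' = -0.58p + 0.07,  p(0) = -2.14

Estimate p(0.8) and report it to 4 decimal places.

Midpoint: k1 = f(t_n, p_n); k2 = f(t_n + h/2, p_n + (h/2)·k1); p_{n+1} = p_n + h·k2.
t=0.000000, p=-2.140000:
  k1 = f(0.000000, -2.140000) = 1.311200
  k2 = f(0.200000, -1.877760) = 1.159101
  p ← -2.140000 + 0.4·1.159101 = -1.676360
t=0.400000, p=-1.676360:
  k1 = f(0.400000, -1.676360) = 1.042289
  k2 = f(0.600000, -1.467902) = 0.921383
  p ← -1.676360 + 0.4·0.921383 = -1.307806
p(0.8) ≈ -1.3078

-1.3078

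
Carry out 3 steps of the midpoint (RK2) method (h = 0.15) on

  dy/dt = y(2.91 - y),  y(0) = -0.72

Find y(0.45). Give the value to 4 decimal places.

Midpoint: k1 = f(t_n, y_n); k2 = f(t_n + h/2, y_n + (h/2)·k1); y_{n+1} = y_n + h·k2.
t=0.000000, y=-0.720000:
  k1 = f(0.000000, -0.720000) = -2.613600
  k2 = f(0.075000, -0.916020) = -3.504711
  y ← -0.720000 + 0.15·(-3.504711) = -1.245707
t=0.150000, y=-1.245707:
  k1 = f(0.150000, -1.245707) = -5.176791
  k2 = f(0.225000, -1.633966) = -7.424686
  y ← -1.245707 + 0.15·(-7.424686) = -2.359409
t=0.300000, y=-2.359409:
  k1 = f(0.300000, -2.359409) = -12.432695
  k2 = f(0.375000, -3.291862) = -20.415670
  y ← -2.359409 + 0.15·(-20.415670) = -5.421760
y(0.45) ≈ -5.4218

-5.4218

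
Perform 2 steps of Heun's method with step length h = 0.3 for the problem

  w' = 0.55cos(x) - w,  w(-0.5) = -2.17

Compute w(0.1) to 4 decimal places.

-0.9677

Heun: k1 = f(x_n, w_n); k2 = f(x_n + h, w_n + h·k1); w_{n+1} = w_n + (h/2)·(k1 + k2).
x=-0.500000, w=-2.170000:
  k1 = f(-0.500000, -2.170000) = 2.652670
  k2 = f(-0.200000, -1.374199) = 1.913235
  w ← -2.170000 + (0.3/2)·(2.652670 + 1.913235) = -1.485114
x=-0.200000, w=-1.485114:
  k1 = f(-0.200000, -1.485114) = 2.024151
  k2 = f(0.100000, -0.877869) = 1.425121
  w ← -1.485114 + (0.3/2)·(2.024151 + 1.425121) = -0.967723
w(0.1) ≈ -0.9677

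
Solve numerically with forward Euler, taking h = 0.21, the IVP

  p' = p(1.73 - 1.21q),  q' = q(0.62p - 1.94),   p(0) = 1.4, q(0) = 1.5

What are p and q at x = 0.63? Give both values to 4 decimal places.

1.6673, 0.7030

Euler on (p,q): p_{n+1} = p_n + h·p', q_{n+1} = q_n + h·q'.
0.000000: (1.400000, 1.500000); f=(-0.119000, -1.608000) → (1.375010, 1.162320)
0.210000: (1.375010, 1.162320); f=(0.444943, -1.264016) → (1.468448, 0.896877)
0.420000: (1.468448, 0.896877); f=(0.946825, -0.923390) → (1.667281, 0.702965)
(p(0.63), q(0.63)) ≈ (1.6673, 0.7030)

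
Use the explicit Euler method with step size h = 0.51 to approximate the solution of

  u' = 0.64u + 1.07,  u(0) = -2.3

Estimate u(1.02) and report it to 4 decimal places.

Euler: u_{n+1} = u_n + h·f(x_n, u_n).
x=0.000000, u=-2.300000: f=-0.402000 → u ← -2.300000 + 0.51·(-0.402000) = -2.505020
x=0.510000, u=-2.505020: f=-0.533213 → u ← -2.505020 + 0.51·(-0.533213) = -2.776959
u(1.02) ≈ -2.7770

-2.7770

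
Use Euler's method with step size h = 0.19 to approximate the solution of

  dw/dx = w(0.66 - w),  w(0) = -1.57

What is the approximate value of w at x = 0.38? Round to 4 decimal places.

-3.4648

Euler: w_{n+1} = w_n + h·f(x_n, w_n).
x=0.000000, w=-1.570000: f=-3.501100 → w ← -1.570000 + 0.19·(-3.501100) = -2.235209
x=0.190000, w=-2.235209: f=-6.471397 → w ← -2.235209 + 0.19·(-6.471397) = -3.464774
w(0.38) ≈ -3.4648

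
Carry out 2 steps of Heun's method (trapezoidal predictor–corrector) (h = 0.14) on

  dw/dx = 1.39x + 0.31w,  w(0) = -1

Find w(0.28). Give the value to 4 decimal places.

-1.0350

Heun: k1 = f(x_n, w_n); k2 = f(x_n + h, w_n + h·k1); w_{n+1} = w_n + (h/2)·(k1 + k2).
x=0.000000, w=-1.000000:
  k1 = f(0.000000, -1.000000) = -0.310000
  k2 = f(0.140000, -1.043400) = -0.128854
  w ← -1.000000 + (0.14/2)·(-0.310000 + (-0.128854)) = -1.030720
x=0.140000, w=-1.030720:
  k1 = f(0.140000, -1.030720) = -0.124923
  k2 = f(0.280000, -1.048209) = 0.064255
  w ← -1.030720 + (0.14/2)·(-0.124923 + 0.064255) = -1.034967
w(0.28) ≈ -1.0350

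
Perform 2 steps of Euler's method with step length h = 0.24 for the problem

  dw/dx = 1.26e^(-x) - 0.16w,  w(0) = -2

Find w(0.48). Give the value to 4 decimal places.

Euler: w_{n+1} = w_n + h·f(x_n, w_n).
x=0.000000, w=-2.000000: f=1.580000 → w ← -2.000000 + 0.24·1.580000 = -1.620800
x=0.240000, w=-1.620800: f=1.250479 → w ← -1.620800 + 0.24·1.250479 = -1.320685
w(0.48) ≈ -1.3207

-1.3207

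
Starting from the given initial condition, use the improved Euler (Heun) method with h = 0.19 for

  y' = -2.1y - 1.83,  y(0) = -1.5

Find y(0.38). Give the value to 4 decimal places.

-1.1626

Heun: k1 = f(s_n, y_n); k2 = f(s_n + h, y_n + h·k1); y_{n+1} = y_n + (h/2)·(k1 + k2).
s=0.000000, y=-1.500000:
  k1 = f(0.000000, -1.500000) = 1.320000
  k2 = f(0.190000, -1.249200) = 0.793320
  y ← -1.500000 + (0.19/2)·(1.320000 + 0.793320) = -1.299235
s=0.190000, y=-1.299235:
  k1 = f(0.190000, -1.299235) = 0.898393
  k2 = f(0.380000, -1.128540) = 0.539934
  y ← -1.299235 + (0.19/2)·(0.898393 + 0.539934) = -1.162594
y(0.38) ≈ -1.1626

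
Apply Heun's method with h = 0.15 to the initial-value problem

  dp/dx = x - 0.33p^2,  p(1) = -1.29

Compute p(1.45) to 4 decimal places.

Heun: k1 = f(x_n, p_n); k2 = f(x_n + h, p_n + h·k1); p_{n+1} = p_n + (h/2)·(k1 + k2).
x=1.000000, p=-1.290000:
  k1 = f(1.000000, -1.290000) = 0.450847
  k2 = f(1.150000, -1.222373) = 0.656915
  p ← -1.290000 + (0.15/2)·(0.450847 + 0.656915) = -1.206918
x=1.150000, p=-1.206918:
  k1 = f(1.150000, -1.206918) = 0.669305
  k2 = f(1.300000, -1.106522) = 0.895951
  p ← -1.206918 + (0.15/2)·(0.669305 + 0.895951) = -1.089524
x=1.300000, p=-1.089524:
  k1 = f(1.300000, -1.089524) = 0.908270
  k2 = f(1.450000, -0.953283) = 1.150113
  p ← -1.089524 + (0.15/2)·(0.908270 + 1.150113) = -0.935145
p(1.45) ≈ -0.9351

-0.9351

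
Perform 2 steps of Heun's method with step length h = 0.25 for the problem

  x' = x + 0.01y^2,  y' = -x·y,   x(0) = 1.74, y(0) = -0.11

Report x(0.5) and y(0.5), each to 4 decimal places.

Heun on (x,y): k1 = f(t_n, state_n); k2 = f(t_n + h, state_n + h·k1); state_{n+1} = state_n + (h/2)·(k1 + k2).
0.000000: (1.740000, -0.110000)
  k1 = (1.740121, 0.191400)
  predictor → (2.175030, -0.062150)
  k2 = (2.175069, 0.135178)
  → (2.229399, -0.069178)
0.250000: (2.229399, -0.069178)
  k1 = (2.229447, 0.154225)
  predictor → (2.786760, -0.030622)
  k2 = (2.786770, 0.085335)
  → (2.856426, -0.039233)
(x(0.5), y(0.5)) ≈ (2.8564, -0.0392)

2.8564, -0.0392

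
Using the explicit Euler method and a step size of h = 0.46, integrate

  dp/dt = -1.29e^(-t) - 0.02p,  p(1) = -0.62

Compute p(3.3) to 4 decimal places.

Euler: p_{n+1} = p_n + h·f(t_n, p_n).
t=1.000000, p=-0.620000: f=-0.462164 → p ← -0.620000 + 0.46·(-0.462164) = -0.832596
t=1.460000, p=-0.832596: f=-0.282933 → p ← -0.832596 + 0.46·(-0.282933) = -0.962745
t=1.920000, p=-0.962745: f=-0.169868 → p ← -0.962745 + 0.46·(-0.169868) = -1.040884
t=2.380000, p=-1.040884: f=-0.098573 → p ← -1.040884 + 0.46·(-0.098573) = -1.086227
t=2.840000, p=-1.086227: f=-0.053645 → p ← -1.086227 + 0.46·(-0.053645) = -1.110904
p(3.3) ≈ -1.1109

-1.1109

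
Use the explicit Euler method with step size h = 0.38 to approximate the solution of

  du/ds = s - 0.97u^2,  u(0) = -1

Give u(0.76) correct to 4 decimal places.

Euler: u_{n+1} = u_n + h·f(s_n, u_n).
s=0.000000, u=-1.000000: f=-0.970000 → u ← -1.000000 + 0.38·(-0.970000) = -1.368600
s=0.380000, u=-1.368600: f=-1.436874 → u ← -1.368600 + 0.38·(-1.436874) = -1.914612
u(0.76) ≈ -1.9146

-1.9146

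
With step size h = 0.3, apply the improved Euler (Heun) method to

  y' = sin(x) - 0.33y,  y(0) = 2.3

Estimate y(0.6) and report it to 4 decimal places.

2.0523

Heun: k1 = f(x_n, y_n); k2 = f(x_n + h, y_n + h·k1); y_{n+1} = y_n + (h/2)·(k1 + k2).
x=0.000000, y=2.300000:
  k1 = f(0.000000, 2.300000) = -0.759000
  k2 = f(0.300000, 2.072300) = -0.388339
  y ← 2.300000 + (0.3/2)·(-0.759000 + (-0.388339)) = 2.127899
x=0.300000, y=2.127899:
  k1 = f(0.300000, 2.127899) = -0.406687
  k2 = f(0.600000, 2.005893) = -0.097302
  y ← 2.127899 + (0.3/2)·(-0.406687 + (-0.097302)) = 2.052301
y(0.6) ≈ 2.0523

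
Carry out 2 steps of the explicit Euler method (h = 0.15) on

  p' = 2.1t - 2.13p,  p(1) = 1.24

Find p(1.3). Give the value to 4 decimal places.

1.1508

Euler: p_{n+1} = p_n + h·f(t_n, p_n).
t=1.000000, p=1.240000: f=-0.541200 → p ← 1.240000 + 0.15·(-0.541200) = 1.158820
t=1.150000, p=1.158820: f=-0.053287 → p ← 1.158820 + 0.15·(-0.053287) = 1.150827
p(1.3) ≈ 1.1508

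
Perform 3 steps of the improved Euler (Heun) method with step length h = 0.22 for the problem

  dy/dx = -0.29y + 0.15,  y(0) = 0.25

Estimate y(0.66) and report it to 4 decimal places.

Heun: k1 = f(x_n, y_n); k2 = f(x_n + h, y_n + h·k1); y_{n+1} = y_n + (h/2)·(k1 + k2).
x=0.000000, y=0.250000:
  k1 = f(0.000000, 0.250000) = 0.077500
  k2 = f(0.220000, 0.267050) = 0.072555
  y ← 0.250000 + (0.22/2)·(0.077500 + 0.072555) = 0.266506
x=0.220000, y=0.266506:
  k1 = f(0.220000, 0.266506) = 0.072713
  k2 = f(0.440000, 0.282503) = 0.068074
  y ← 0.266506 + (0.22/2)·(0.072713 + 0.068074) = 0.281993
x=0.440000, y=0.281993:
  k1 = f(0.440000, 0.281993) = 0.068222
  k2 = f(0.660000, 0.297002) = 0.063870
  y ← 0.281993 + (0.22/2)·(0.068222 + 0.063870) = 0.296523
y(0.66) ≈ 0.2965

0.2965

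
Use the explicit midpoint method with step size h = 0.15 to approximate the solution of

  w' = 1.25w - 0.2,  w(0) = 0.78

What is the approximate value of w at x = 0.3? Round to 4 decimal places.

1.0604

Midpoint: k1 = f(x_n, w_n); k2 = f(x_n + h/2, w_n + (h/2)·k1); w_{n+1} = w_n + h·k2.
x=0.000000, w=0.780000:
  k1 = f(0.000000, 0.780000) = 0.775000
  k2 = f(0.075000, 0.838125) = 0.847656
  w ← 0.780000 + 0.15·0.847656 = 0.907148
x=0.150000, w=0.907148:
  k1 = f(0.150000, 0.907148) = 0.933936
  k2 = f(0.225000, 0.977194) = 1.021492
  w ← 0.907148 + 0.15·1.021492 = 1.060372
w(0.3) ≈ 1.0604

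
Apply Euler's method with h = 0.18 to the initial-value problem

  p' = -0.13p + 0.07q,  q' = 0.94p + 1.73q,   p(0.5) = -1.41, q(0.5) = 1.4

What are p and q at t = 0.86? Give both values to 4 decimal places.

-1.3074, 1.8648

Euler on (p,q): p_{n+1} = p_n + h·p', q_{n+1} = q_n + h·q'.
0.500000: (-1.410000, 1.400000); f=(0.281300, 1.096600) → (-1.359366, 1.597388)
0.680000: (-1.359366, 1.597388); f=(0.288535, 1.485677) → (-1.307430, 1.864810)
(p(0.86), q(0.86)) ≈ (-1.3074, 1.8648)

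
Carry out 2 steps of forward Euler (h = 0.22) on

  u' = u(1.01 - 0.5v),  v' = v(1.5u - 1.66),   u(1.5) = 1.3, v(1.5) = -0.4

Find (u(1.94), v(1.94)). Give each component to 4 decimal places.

Euler on (u,v): u_{n+1} = u_n + h·u', v_{n+1} = v_n + h·v'.
1.500000: (1.300000, -0.400000); f=(1.573000, -0.116000) → (1.646060, -0.425520)
1.720000: (1.646060, -0.425520); f=(2.012736, -0.344284) → (2.088862, -0.501262)
(u(1.94), v(1.94)) ≈ (2.0889, -0.5013)

2.0889, -0.5013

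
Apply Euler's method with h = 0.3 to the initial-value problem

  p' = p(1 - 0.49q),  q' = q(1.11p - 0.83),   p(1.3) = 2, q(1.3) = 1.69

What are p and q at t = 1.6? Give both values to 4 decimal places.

Euler on (p,q): p_{n+1} = p_n + h·p', q_{n+1} = q_n + h·q'.
1.300000: (2.000000, 1.690000); f=(0.343800, 2.349100) → (2.103140, 2.394730)
(p(1.6), q(1.6)) ≈ (2.1031, 2.3947)

2.1031, 2.3947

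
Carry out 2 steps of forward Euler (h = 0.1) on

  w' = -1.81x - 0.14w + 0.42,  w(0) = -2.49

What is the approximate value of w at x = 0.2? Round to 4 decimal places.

Euler: w_{n+1} = w_n + h·f(x_n, w_n).
x=0.000000, w=-2.490000: f=0.768600 → w ← -2.490000 + 0.1·0.768600 = -2.413140
x=0.100000, w=-2.413140: f=0.576840 → w ← -2.413140 + 0.1·0.576840 = -2.355456
w(0.2) ≈ -2.3555

-2.3555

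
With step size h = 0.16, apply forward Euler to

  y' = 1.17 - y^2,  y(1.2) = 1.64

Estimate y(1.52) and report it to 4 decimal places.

Euler: y_{n+1} = y_n + h·f(t_n, y_n).
t=1.200000, y=1.640000: f=-1.519600 → y ← 1.640000 + 0.16·(-1.519600) = 1.396864
t=1.360000, y=1.396864: f=-0.781229 → y ← 1.396864 + 0.16·(-0.781229) = 1.271867
y(1.52) ≈ 1.2719

1.2719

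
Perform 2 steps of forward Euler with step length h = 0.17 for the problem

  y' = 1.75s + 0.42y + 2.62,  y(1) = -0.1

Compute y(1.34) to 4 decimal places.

1.4746

Euler: y_{n+1} = y_n + h·f(s_n, y_n).
s=1.000000, y=-0.100000: f=4.328000 → y ← -0.100000 + 0.17·4.328000 = 0.635760
s=1.170000, y=0.635760: f=4.934519 → y ← 0.635760 + 0.17·4.934519 = 1.474628
y(1.34) ≈ 1.4746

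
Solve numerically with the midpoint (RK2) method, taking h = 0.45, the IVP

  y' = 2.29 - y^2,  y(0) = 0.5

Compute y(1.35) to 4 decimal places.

Midpoint: k1 = f(t_n, y_n); k2 = f(t_n + h/2, y_n + (h/2)·k1); y_{n+1} = y_n + h·k2.
t=0.000000, y=0.500000:
  k1 = f(0.000000, 0.500000) = 2.040000
  k2 = f(0.225000, 0.959000) = 1.370319
  y ← 0.500000 + 0.45·1.370319 = 1.116644
t=0.450000, y=1.116644:
  k1 = f(0.450000, 1.116644) = 1.043107
  k2 = f(0.675000, 1.351343) = 0.463873
  y ← 1.116644 + 0.45·0.463873 = 1.325386
t=0.900000, y=1.325386:
  k1 = f(0.900000, 1.325386) = 0.533351
  k2 = f(1.125000, 1.445390) = 0.200847
  y ← 1.325386 + 0.45·0.200847 = 1.415767
y(1.35) ≈ 1.4158

1.4158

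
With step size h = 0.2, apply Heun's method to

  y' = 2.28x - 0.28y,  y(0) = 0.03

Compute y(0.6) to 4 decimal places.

0.4160

Heun: k1 = f(x_n, y_n); k2 = f(x_n + h, y_n + h·k1); y_{n+1} = y_n + (h/2)·(k1 + k2).
x=0.000000, y=0.030000:
  k1 = f(0.000000, 0.030000) = -0.008400
  k2 = f(0.200000, 0.028320) = 0.448070
  y ← 0.030000 + (0.2/2)·(-0.008400 + 0.448070) = 0.073967
x=0.200000, y=0.073967:
  k1 = f(0.200000, 0.073967) = 0.435289
  k2 = f(0.400000, 0.161025) = 0.866913
  y ← 0.073967 + (0.2/2)·(0.435289 + 0.866913) = 0.204187
x=0.400000, y=0.204187:
  k1 = f(0.400000, 0.204187) = 0.854828
  k2 = f(0.600000, 0.375153) = 1.262957
  y ← 0.204187 + (0.2/2)·(0.854828 + 1.262957) = 0.415966
y(0.6) ≈ 0.4160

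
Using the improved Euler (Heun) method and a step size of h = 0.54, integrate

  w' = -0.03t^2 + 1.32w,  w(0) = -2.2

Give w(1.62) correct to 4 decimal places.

Heun: k1 = f(t_n, w_n); k2 = f(t_n + h, w_n + h·k1); w_{n+1} = w_n + (h/2)·(k1 + k2).
t=0.000000, w=-2.200000:
  k1 = f(0.000000, -2.200000) = -2.904000
  k2 = f(0.540000, -3.768160) = -4.982719
  w ← -2.200000 + (0.54/2)·(-2.904000 + (-4.982719)) = -4.329414
t=0.540000, w=-4.329414:
  k1 = f(0.540000, -4.329414) = -5.723575
  k2 = f(1.080000, -7.420145) = -9.829583
  w ← -4.329414 + (0.54/2)·(-5.723575 + (-9.829583)) = -8.528767
t=1.080000, w=-8.528767:
  k1 = f(1.080000, -8.528767) = -11.292964
  k2 = f(1.620000, -14.626967) = -19.386329
  w ← -8.528767 + (0.54/2)·(-11.292964 + (-19.386329)) = -16.812176
w(1.62) ≈ -16.8122

-16.8122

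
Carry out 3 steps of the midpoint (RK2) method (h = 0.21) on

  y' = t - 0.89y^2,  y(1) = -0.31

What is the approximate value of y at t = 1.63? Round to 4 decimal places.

Midpoint: k1 = f(t_n, y_n); k2 = f(t_n + h/2, y_n + (h/2)·k1); y_{n+1} = y_n + h·k2.
t=1.000000, y=-0.310000:
  k1 = f(1.000000, -0.310000) = 0.914471
  k2 = f(1.105000, -0.213981) = 1.064249
  y ← -0.310000 + 0.21·1.064249 = -0.086508
t=1.210000, y=-0.086508:
  k1 = f(1.210000, -0.086508) = 1.203340
  k2 = f(1.315000, 0.039843) = 1.313587
  y ← -0.086508 + 0.21·1.313587 = 0.189346
t=1.420000, y=0.189346:
  k1 = f(1.420000, 0.189346) = 1.388092
  k2 = f(1.525000, 0.335095) = 1.425063
  y ← 0.189346 + 0.21·1.425063 = 0.488609
y(1.63) ≈ 0.4886

0.4886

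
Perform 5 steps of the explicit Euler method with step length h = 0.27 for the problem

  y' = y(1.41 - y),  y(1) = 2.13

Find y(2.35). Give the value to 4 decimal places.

1.4439

Euler: y_{n+1} = y_n + h·f(t_n, y_n).
t=1.000000, y=2.130000: f=-1.533600 → y ← 2.130000 + 0.27·(-1.533600) = 1.715928
t=1.270000, y=1.715928: f=-0.524950 → y ← 1.715928 + 0.27·(-0.524950) = 1.574191
t=1.540000, y=1.574191: f=-0.258469 → y ← 1.574191 + 0.27·(-0.258469) = 1.504405
t=1.810000, y=1.504405: f=-0.142023 → y ← 1.504405 + 0.27·(-0.142023) = 1.466059
t=2.080000, y=1.466059: f=-0.082185 → y ← 1.466059 + 0.27·(-0.082185) = 1.443869
y(2.35) ≈ 1.4439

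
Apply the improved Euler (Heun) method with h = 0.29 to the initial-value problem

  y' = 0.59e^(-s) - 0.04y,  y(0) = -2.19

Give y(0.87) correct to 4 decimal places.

Heun: k1 = f(s_n, y_n); k2 = f(s_n + h, y_n + h·k1); y_{n+1} = y_n + (h/2)·(k1 + k2).
s=0.000000, y=-2.190000:
  k1 = f(0.000000, -2.190000) = 0.677600
  k2 = f(0.290000, -1.993496) = 0.521215
  y ← -2.190000 + (0.29/2)·(0.677600 + 0.521215) = -2.016172
s=0.290000, y=-2.016172:
  k1 = f(0.290000, -2.016172) = 0.522122
  k2 = f(0.580000, -1.864756) = 0.404930
  y ← -2.016172 + (0.29/2)·(0.522122 + 0.404930) = -1.881749
s=0.580000, y=-1.881749:
  k1 = f(0.580000, -1.881749) = 0.405610
  k2 = f(0.870000, -1.764122) = 0.317746
  y ← -1.881749 + (0.29/2)·(0.405610 + 0.317746) = -1.776862
y(0.87) ≈ -1.7769

-1.7769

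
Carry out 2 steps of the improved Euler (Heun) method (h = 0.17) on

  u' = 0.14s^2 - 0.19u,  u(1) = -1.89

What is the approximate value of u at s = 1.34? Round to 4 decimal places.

-1.7077

Heun: k1 = f(s_n, u_n); k2 = f(s_n + h, u_n + h·k1); u_{n+1} = u_n + (h/2)·(k1 + k2).
s=1.000000, u=-1.890000:
  k1 = f(1.000000, -1.890000) = 0.499100
  k2 = f(1.170000, -1.805153) = 0.534625
  u ← -1.890000 + (0.17/2)·(0.499100 + 0.534625) = -1.802133
s=1.170000, u=-1.802133:
  k1 = f(1.170000, -1.802133) = 0.534051
  k2 = f(1.340000, -1.711345) = 0.576539
  u ← -1.802133 + (0.17/2)·(0.534051 + 0.576539) = -1.707733
u(1.34) ≈ -1.7077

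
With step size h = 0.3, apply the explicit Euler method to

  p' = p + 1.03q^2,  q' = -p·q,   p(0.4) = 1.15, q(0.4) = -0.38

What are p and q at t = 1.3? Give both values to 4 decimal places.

Euler on (p,q): p_{n+1} = p_n + h·p', q_{n+1} = q_n + h·q'.
0.400000: (1.150000, -0.380000); f=(1.298732, 0.437000) → (1.539620, -0.248900)
0.700000: (1.539620, -0.248900); f=(1.603429, 0.383211) → (2.020648, -0.133937)
1.000000: (2.020648, -0.133937); f=(2.039126, 0.270639) → (2.632386, -0.052745)
(p(1.3), q(1.3)) ≈ (2.6324, -0.0527)

2.6324, -0.0527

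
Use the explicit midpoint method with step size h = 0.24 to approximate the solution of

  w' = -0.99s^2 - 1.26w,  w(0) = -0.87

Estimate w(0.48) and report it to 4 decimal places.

Midpoint: k1 = f(s_n, w_n); k2 = f(s_n + h/2, w_n + (h/2)·k1); w_{n+1} = w_n + h·k2.
s=0.000000, w=-0.870000:
  k1 = f(0.000000, -0.870000) = 1.096200
  k2 = f(0.120000, -0.738456) = 0.916199
  w ← -0.870000 + 0.24·0.916199 = -0.650112
s=0.240000, w=-0.650112:
  k1 = f(0.240000, -0.650112) = 0.762118
  k2 = f(0.360000, -0.558658) = 0.575605
  w ← -0.650112 + 0.24·0.575605 = -0.511967
w(0.48) ≈ -0.5120

-0.5120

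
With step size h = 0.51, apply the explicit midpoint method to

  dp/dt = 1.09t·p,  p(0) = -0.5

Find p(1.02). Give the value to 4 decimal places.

Midpoint: k1 = f(t_n, p_n); k2 = f(t_n + h/2, p_n + (h/2)·k1); p_{n+1} = p_n + h·k2.
t=0.000000, p=-0.500000:
  k1 = f(0.000000, -0.500000) = 0.000000
  k2 = f(0.255000, -0.500000) = -0.138975
  p ← -0.500000 + 0.51·(-0.138975) = -0.570877
t=0.510000, p=-0.570877:
  k1 = f(0.510000, -0.570877) = -0.317351
  k2 = f(0.765000, -0.651802) = -0.543505
  p ← -0.570877 + 0.51·(-0.543505) = -0.848065
p(1.02) ≈ -0.8481

-0.8481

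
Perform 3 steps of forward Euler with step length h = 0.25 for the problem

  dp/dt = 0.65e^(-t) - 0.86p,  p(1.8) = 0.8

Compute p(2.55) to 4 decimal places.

Euler: p_{n+1} = p_n + h·f(t_n, p_n).
t=1.800000, p=0.800000: f=-0.580556 → p ← 0.800000 + 0.25·(-0.580556) = 0.654861
t=2.050000, p=0.654861: f=-0.479503 → p ← 0.654861 + 0.25·(-0.479503) = 0.534985
t=2.300000, p=0.534985: f=-0.394919 → p ← 0.534985 + 0.25·(-0.394919) = 0.436256
p(2.55) ≈ 0.4363

0.4363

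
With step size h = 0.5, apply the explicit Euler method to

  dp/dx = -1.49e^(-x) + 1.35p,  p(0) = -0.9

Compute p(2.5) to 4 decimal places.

Euler: p_{n+1} = p_n + h·f(x_n, p_n).
x=0.000000, p=-0.900000: f=-2.705000 → p ← -0.900000 + 0.5·(-2.705000) = -2.252500
x=0.500000, p=-2.252500: f=-3.944606 → p ← -2.252500 + 0.5·(-3.944606) = -4.224803
x=1.000000, p=-4.224803: f=-6.251624 → p ← -4.224803 + 0.5·(-6.251624) = -7.350615
x=1.500000, p=-7.350615: f=-10.255794 → p ← -7.350615 + 0.5·(-10.255794) = -12.478512
x=2.000000, p=-12.478512: f=-17.047641 → p ← -12.478512 + 0.5·(-17.047641) = -21.002332
p(2.5) ≈ -21.0023

-21.0023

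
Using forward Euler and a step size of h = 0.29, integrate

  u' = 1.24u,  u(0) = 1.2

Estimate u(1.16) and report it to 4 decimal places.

4.1004

Euler: u_{n+1} = u_n + h·f(t_n, u_n).
t=0.000000, u=1.200000: f=1.488000 → u ← 1.200000 + 0.29·1.488000 = 1.631520
t=0.290000, u=1.631520: f=2.023085 → u ← 1.631520 + 0.29·2.023085 = 2.218215
t=0.580000, u=2.218215: f=2.750586 → u ← 2.218215 + 0.29·2.750586 = 3.015885
t=0.870000, u=3.015885: f=3.739697 → u ← 3.015885 + 0.29·3.739697 = 4.100397
u(1.16) ≈ 4.1004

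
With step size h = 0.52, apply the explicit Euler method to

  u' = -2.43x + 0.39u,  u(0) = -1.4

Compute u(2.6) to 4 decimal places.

-11.5683

Euler: u_{n+1} = u_n + h·f(x_n, u_n).
x=0.000000, u=-1.400000: f=-0.546000 → u ← -1.400000 + 0.52·(-0.546000) = -1.683920
x=0.520000, u=-1.683920: f=-1.920329 → u ← -1.683920 + 0.52·(-1.920329) = -2.682491
x=1.040000, u=-2.682491: f=-3.573371 → u ← -2.682491 + 0.52·(-3.573371) = -4.540644
x=1.560000, u=-4.540644: f=-5.561651 → u ← -4.540644 + 0.52·(-5.561651) = -7.432703
x=2.080000, u=-7.432703: f=-7.953154 → u ← -7.432703 + 0.52·(-7.953154) = -11.568343
u(2.6) ≈ -11.5683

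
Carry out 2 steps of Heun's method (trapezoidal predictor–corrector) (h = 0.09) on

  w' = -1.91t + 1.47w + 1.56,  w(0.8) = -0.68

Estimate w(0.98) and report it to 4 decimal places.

-0.9118

Heun: k1 = f(t_n, w_n); k2 = f(t_n + h, w_n + h·k1); w_{n+1} = w_n + (h/2)·(k1 + k2).
t=0.800000, w=-0.680000:
  k1 = f(0.800000, -0.680000) = -0.967600
  k2 = f(0.890000, -0.767084) = -1.267513
  w ← -0.680000 + (0.09/2)·(-0.967600 + (-1.267513)) = -0.780580
t=0.890000, w=-0.780580:
  k1 = f(0.890000, -0.780580) = -1.287353
  k2 = f(0.980000, -0.896442) = -1.629570
  w ← -0.780580 + (0.09/2)·(-1.287353 + (-1.629570)) = -0.911842
w(0.98) ≈ -0.9118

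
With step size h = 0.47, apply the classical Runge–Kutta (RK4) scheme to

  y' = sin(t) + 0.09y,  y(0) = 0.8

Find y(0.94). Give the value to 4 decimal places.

RK4: k1 = f(t_n, y_n); k2 = f(t_n + h/2, y_n + (h/2)·k1); k3 = f(t_n + h/2, y_n + (h/2)·k2); k4 = f(t_n + h, y_n + h·k3); y_{n+1} = y_n + (h/6)·(k1 + 2k2 + 2k3 + k4).
t=0.000000, y=0.800000:
  k1 = f(0.000000, 0.800000) = 0.072000
  k2 = f(0.235000, 0.816920) = 0.306366
  k3 = f(0.235000, 0.871996) = 0.311323
  k4 = f(0.470000, 0.946322) = 0.538055
  y ← 0.800000 + (0.47/6)·(k1 + 2k2 + 2k3 + k4) = 0.944559
t=0.470000, y=0.944559:
  k1 = f(0.470000, 0.944559) = 0.537897
  k2 = f(0.705000, 1.070965) = 0.744421
  k3 = f(0.705000, 1.119498) = 0.748789
  k4 = f(0.940000, 1.296489) = 0.924242
  y ← 0.944559 + (0.47/6)·(k1 + 2k2 + 2k3 + k4) = 1.293029
y(0.94) ≈ 1.2930

1.2930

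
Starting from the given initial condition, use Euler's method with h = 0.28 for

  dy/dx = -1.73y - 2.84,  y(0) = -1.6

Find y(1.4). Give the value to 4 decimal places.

Euler: y_{n+1} = y_n + h·f(x_n, y_n).
x=0.000000, y=-1.600000: f=-0.072000 → y ← -1.600000 + 0.28·(-0.072000) = -1.620160
x=0.280000, y=-1.620160: f=-0.037123 → y ← -1.620160 + 0.28·(-0.037123) = -1.630554
x=0.560000, y=-1.630554: f=-0.019141 → y ← -1.630554 + 0.28·(-0.019141) = -1.635914
x=0.840000, y=-1.635914: f=-0.009869 → y ← -1.635914 + 0.28·(-0.009869) = -1.638677
x=1.120000, y=-1.638677: f=-0.005088 → y ← -1.638677 + 0.28·(-0.005088) = -1.640102
y(1.4) ≈ -1.6401

-1.6401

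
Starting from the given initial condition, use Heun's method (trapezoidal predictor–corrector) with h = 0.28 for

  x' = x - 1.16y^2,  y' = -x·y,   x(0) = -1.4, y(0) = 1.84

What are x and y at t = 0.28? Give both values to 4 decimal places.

Heun on (x,y): k1 = f(t_n, state_n); k2 = f(t_n + h, state_n + h·k1); state_{n+1} = state_n + (h/2)·(k1 + k2).
0.000000: (-1.400000, 1.840000)
  k1 = (-5.327296, 2.576000)
  predictor → (-2.891643, 2.561280)
  k2 = (-10.501423, 7.406307)
  → (-3.616021, 3.237523)
(x(0.28), y(0.28)) ≈ (-3.6160, 3.2375)

-3.6160, 3.2375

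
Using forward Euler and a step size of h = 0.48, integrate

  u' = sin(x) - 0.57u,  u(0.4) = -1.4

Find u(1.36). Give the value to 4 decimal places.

-0.2330

Euler: u_{n+1} = u_n + h·f(x_n, u_n).
x=0.400000, u=-1.400000: f=1.187418 → u ← -1.400000 + 0.48·1.187418 = -0.830039
x=0.880000, u=-0.830039: f=1.243861 → u ← -0.830039 + 0.48·1.243861 = -0.232986
u(1.36) ≈ -0.2330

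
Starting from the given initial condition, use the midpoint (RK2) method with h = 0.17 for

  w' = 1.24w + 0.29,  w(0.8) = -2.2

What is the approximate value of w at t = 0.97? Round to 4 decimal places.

Midpoint: k1 = f(t_n, w_n); k2 = f(t_n + h/2, w_n + (h/2)·k1); w_{n+1} = w_n + h·k2.
t=0.800000, w=-2.200000:
  k1 = f(0.800000, -2.200000) = -2.438000
  k2 = f(0.885000, -2.407230) = -2.694965
  w ← -2.200000 + 0.17·(-2.694965) = -2.658144
w(0.97) ≈ -2.6581

-2.6581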